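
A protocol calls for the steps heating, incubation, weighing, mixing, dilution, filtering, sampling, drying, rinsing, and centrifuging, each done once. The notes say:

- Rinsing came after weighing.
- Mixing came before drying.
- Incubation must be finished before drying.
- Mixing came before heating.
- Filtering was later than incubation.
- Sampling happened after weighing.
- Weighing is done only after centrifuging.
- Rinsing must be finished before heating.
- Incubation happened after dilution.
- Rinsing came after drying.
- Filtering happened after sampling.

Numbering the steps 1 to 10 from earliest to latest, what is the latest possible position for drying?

Drying must come before heating and rinsing — 2 steps forced after it.
Everything else can be placed before drying in some valid order, so drying can sit as late as position 10 − 2 = 8.

8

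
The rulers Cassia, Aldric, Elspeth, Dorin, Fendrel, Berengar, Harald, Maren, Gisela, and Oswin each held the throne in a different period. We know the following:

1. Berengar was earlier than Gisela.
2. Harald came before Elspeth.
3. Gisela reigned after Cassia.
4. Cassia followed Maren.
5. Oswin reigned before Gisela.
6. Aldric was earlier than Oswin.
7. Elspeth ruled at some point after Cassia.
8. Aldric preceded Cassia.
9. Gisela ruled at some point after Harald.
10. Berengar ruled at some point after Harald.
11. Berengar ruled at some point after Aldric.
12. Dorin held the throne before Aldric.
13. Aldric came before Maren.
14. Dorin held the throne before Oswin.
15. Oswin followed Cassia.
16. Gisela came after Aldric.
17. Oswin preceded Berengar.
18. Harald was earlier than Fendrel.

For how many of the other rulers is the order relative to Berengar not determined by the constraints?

2

Forced before Berengar: Aldric, Cassia, Dorin, Harald, Maren, and Oswin; forced after Berengar: Gisela.
That leaves Elspeth and Fendrel with no forced order relative to Berengar — 2.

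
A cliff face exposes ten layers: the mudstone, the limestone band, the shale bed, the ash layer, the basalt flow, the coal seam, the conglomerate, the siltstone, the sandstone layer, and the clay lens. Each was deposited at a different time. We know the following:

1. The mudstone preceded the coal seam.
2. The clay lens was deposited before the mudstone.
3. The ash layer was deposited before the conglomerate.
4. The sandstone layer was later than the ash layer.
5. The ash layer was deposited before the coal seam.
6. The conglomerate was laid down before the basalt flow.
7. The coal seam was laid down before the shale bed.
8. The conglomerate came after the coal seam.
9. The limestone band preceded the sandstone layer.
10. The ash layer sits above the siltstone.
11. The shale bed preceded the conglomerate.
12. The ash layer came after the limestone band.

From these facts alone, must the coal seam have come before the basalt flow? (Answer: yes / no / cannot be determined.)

Chain the constraints: the coal seam → the conglomerate → the basalt flow. Each link is directly stated, so the coal seam comes before the basalt flow.

yes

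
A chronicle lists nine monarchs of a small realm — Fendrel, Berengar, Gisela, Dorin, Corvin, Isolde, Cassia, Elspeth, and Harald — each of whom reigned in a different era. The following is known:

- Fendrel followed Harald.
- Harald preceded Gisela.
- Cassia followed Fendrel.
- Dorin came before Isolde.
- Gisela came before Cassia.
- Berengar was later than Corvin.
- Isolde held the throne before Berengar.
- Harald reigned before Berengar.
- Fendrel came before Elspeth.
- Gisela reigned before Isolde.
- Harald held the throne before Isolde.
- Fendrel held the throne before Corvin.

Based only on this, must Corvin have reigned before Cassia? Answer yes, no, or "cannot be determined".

cannot be determined

No chain of stated constraints runs from Corvin to Cassia, and none runs from Cassia to Corvin either.
So the relative order of Corvin and Cassia is not fixed by the given facts.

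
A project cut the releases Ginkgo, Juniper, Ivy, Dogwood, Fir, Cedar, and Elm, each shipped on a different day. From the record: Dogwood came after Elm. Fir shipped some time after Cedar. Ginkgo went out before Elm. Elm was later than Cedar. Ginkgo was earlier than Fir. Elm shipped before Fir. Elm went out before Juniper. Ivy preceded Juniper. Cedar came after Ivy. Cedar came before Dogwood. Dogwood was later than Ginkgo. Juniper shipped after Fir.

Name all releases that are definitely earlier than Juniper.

Directly stated before Juniper: Elm, Fir, and Ivy.
Cedar reaches Juniper via Cedar → Elm → Juniper.
Ginkgo reaches Juniper via Ginkgo → Elm → Juniper.

Cedar, Elm, Fir, Ginkgo, Ivy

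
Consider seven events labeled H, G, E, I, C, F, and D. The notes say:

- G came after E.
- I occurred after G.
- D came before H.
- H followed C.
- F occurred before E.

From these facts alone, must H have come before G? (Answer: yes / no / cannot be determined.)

cannot be determined

No chain of stated constraints runs from H to G, and none runs from G to H either.
So the relative order of H and G is not fixed by the given facts.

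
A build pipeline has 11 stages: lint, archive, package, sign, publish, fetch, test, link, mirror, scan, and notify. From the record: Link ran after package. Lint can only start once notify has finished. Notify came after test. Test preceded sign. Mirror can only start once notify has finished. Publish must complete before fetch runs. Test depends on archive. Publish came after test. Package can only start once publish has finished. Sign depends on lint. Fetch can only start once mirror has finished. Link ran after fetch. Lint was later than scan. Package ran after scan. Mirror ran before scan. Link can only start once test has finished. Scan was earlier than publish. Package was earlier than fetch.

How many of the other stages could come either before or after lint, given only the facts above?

Forced before lint: archive, mirror, notify, scan, and test; forced after lint: sign.
That leaves fetch, link, package, and publish with no forced order relative to lint — 4.

4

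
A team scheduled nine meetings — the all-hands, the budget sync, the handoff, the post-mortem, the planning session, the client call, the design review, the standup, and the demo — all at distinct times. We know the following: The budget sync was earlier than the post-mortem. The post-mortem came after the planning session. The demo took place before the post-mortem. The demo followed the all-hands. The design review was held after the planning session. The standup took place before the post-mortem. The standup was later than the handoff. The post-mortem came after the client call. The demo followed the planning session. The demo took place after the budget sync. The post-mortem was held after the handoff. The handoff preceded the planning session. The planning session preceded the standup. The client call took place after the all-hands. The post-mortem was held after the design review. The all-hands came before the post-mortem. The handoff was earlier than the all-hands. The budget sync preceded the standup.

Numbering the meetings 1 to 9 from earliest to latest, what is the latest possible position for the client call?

8

The client call must come before the post-mortem — 1 meeting forced after it.
Everything else can be placed before the client call in some valid order, so the client call can sit as late as position 9 − 1 = 8.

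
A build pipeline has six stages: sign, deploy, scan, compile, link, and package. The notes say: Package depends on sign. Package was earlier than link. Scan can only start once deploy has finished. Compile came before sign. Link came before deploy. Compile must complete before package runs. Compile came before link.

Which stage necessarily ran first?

compile

Compile has a chain of constraints placing it before every other stage, so compile must be first.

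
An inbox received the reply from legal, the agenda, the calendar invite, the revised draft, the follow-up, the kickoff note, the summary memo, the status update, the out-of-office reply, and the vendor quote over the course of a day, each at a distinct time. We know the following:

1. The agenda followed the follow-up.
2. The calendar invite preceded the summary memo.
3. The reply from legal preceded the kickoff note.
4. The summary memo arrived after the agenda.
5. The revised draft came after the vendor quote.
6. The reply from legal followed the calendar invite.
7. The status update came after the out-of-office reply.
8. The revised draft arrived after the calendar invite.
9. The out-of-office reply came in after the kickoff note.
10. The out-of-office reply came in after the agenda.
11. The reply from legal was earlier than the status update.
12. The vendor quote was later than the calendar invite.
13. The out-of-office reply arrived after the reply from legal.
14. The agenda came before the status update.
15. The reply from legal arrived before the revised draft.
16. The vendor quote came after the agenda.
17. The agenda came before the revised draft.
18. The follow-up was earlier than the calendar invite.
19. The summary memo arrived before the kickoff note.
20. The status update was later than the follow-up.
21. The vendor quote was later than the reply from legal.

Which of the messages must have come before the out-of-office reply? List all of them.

Directly stated before the out-of-office reply: the agenda, the kickoff note, and the reply from legal.
The calendar invite reaches the out-of-office reply via the calendar invite → the reply from legal → the out-of-office reply.
The follow-up reaches the out-of-office reply via the follow-up → the agenda → the out-of-office reply.
The summary memo reaches the out-of-office reply via the summary memo → the kickoff note → the out-of-office reply.
No chain forces the vendor quote (or any of the others) ahead of the out-of-office reply.

the agenda, the calendar invite, the follow-up, the kickoff note, the reply from legal, the summary memo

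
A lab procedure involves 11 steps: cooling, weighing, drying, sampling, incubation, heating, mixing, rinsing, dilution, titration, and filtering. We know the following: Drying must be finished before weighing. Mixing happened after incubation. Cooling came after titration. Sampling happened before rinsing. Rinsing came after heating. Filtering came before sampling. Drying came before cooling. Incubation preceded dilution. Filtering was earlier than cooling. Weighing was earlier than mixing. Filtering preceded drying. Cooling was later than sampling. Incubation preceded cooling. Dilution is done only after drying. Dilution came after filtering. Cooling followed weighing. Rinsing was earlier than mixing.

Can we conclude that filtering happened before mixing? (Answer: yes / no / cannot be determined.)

Chain the constraints: filtering → sampling → rinsing → mixing. Each link is directly stated, so filtering comes before mixing.

yes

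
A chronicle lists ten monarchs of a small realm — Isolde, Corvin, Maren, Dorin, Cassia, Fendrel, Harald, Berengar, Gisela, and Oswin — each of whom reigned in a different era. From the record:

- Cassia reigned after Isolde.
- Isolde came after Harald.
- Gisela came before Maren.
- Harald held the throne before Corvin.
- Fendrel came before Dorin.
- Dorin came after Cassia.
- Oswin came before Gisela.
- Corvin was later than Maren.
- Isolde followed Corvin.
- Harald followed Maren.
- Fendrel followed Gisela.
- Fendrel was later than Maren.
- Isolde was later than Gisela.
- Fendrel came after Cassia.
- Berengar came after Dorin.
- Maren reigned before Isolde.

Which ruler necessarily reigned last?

Berengar

Every other ruler has a chain of constraints placing them before Berengar, so Berengar is last.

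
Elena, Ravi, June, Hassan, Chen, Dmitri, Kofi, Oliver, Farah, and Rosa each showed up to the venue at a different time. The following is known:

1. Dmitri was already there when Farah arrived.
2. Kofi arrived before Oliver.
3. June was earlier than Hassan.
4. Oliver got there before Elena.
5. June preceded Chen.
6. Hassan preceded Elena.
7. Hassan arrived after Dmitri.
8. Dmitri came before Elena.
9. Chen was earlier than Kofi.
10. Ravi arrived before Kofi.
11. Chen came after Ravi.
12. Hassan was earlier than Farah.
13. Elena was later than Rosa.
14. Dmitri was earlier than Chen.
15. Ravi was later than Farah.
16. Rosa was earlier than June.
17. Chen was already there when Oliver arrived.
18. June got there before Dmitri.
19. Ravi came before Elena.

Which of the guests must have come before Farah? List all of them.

Directly stated before Farah: Dmitri and Hassan.
June reaches Farah via June → Hassan → Farah.
Rosa reaches Farah via Rosa → June → Hassan → Farah.
No chain forces Oliver (or any of the others) ahead of Farah.

Dmitri, Hassan, June, Rosa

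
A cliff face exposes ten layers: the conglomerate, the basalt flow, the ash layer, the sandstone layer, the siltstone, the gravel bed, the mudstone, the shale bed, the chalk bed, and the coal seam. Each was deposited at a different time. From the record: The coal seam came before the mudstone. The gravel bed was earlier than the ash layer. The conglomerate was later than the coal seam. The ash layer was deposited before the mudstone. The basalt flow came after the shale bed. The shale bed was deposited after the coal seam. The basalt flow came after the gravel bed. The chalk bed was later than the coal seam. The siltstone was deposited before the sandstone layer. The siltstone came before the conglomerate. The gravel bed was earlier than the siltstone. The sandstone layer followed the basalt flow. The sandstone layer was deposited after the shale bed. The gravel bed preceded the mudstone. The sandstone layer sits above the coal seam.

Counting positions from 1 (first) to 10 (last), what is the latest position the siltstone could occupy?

8

The siltstone must come before the conglomerate and the sandstone layer — 2 layers forced after it.
Everything else can be placed before the siltstone in some valid order, so the siltstone can sit as late as position 10 − 2 = 8.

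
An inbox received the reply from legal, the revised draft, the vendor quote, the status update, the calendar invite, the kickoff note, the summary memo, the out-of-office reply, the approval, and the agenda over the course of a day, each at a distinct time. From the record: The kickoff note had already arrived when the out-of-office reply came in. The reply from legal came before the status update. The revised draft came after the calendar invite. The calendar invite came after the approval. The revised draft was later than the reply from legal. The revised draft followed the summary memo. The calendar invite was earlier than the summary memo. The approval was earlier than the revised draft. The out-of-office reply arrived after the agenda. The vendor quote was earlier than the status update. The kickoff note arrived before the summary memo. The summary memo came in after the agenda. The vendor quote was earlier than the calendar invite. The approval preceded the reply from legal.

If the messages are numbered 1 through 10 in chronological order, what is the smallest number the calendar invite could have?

The approval and the vendor quote must both come before the calendar invite — 2 forced predecessors.
Nothing else is forced ahead of the calendar invite, so its earliest slot is position 2 + 1 = 3.

3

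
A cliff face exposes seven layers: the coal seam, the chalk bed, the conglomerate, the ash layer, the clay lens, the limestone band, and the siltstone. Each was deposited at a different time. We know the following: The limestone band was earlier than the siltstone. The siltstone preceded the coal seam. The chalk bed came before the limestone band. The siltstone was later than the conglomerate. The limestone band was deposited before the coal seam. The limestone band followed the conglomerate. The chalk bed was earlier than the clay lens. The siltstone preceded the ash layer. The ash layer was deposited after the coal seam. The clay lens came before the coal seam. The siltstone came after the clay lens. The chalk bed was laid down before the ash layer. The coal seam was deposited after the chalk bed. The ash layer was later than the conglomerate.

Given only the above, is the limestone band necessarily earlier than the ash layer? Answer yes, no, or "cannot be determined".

Chain the constraints: the limestone band → the siltstone → the ash layer. Each link is directly stated, so the limestone band comes before the ash layer.

yes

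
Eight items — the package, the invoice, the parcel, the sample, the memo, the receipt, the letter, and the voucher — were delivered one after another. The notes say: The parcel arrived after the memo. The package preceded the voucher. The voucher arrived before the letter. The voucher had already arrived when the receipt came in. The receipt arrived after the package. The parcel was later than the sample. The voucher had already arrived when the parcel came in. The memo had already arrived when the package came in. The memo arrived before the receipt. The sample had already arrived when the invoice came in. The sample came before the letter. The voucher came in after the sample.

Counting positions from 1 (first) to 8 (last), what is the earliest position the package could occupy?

The memo must come before the package — 1 forced predecessor.
Nothing else is forced ahead of the package, so its earliest slot is position 1 + 1 = 2.

2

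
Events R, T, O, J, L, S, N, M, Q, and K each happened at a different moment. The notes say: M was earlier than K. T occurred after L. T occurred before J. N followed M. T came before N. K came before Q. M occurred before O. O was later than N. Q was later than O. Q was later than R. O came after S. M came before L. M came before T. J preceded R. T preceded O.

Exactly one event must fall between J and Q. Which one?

Tracing the constraints gives J → R → Q, so R sits after J and before Q.
No other event is forced both after J and before Q.

R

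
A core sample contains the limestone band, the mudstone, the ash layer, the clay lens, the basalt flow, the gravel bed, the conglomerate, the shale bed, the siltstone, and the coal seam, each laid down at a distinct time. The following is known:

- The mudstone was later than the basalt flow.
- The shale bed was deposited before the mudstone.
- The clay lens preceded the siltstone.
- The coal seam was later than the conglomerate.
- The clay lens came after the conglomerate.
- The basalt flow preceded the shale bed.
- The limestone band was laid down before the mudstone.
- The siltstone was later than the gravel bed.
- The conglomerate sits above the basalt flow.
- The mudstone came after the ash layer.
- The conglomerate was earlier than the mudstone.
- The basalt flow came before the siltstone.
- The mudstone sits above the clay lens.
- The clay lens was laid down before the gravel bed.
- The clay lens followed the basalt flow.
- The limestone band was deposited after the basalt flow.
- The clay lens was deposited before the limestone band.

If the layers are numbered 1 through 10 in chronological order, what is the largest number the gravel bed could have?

9

The gravel bed must come before the siltstone — 1 layer forced after it.
Everything else can be placed before the gravel bed in some valid order, so the gravel bed can sit as late as position 10 − 1 = 9.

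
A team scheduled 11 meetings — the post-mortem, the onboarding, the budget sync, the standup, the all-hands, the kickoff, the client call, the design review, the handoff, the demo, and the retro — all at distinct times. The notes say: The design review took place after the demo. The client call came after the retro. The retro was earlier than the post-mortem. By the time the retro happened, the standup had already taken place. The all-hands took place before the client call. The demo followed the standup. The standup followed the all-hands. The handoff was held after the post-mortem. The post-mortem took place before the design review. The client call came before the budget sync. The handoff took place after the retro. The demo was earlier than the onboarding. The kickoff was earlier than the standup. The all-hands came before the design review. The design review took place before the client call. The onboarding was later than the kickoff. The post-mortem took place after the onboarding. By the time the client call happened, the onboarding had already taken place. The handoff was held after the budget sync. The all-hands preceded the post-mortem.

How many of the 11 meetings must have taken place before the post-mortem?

Directly stated before the post-mortem: the all-hands, the onboarding, and the retro.
The demo reaches the post-mortem via the demo → the onboarding → the post-mortem.
The kickoff reaches the post-mortem via the kickoff → the onboarding → the post-mortem.
The standup reaches the post-mortem via the standup → the retro → the post-mortem.
No chain forces the client call (or any of the others) ahead of the post-mortem.
That's the all-hands, the demo, the kickoff, the onboarding, the retro, and the standup — 6 in all.

6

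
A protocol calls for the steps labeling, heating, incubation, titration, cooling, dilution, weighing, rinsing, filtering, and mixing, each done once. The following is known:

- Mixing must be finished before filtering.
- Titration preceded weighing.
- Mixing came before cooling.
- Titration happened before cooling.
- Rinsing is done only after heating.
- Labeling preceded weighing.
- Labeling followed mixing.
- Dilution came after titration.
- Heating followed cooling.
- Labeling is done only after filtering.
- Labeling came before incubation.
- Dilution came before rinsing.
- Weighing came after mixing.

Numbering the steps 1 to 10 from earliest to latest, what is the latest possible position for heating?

9

Heating must come before rinsing — 1 step forced after it.
Everything else can be placed before heating in some valid order, so heating can sit as late as position 10 − 1 = 9.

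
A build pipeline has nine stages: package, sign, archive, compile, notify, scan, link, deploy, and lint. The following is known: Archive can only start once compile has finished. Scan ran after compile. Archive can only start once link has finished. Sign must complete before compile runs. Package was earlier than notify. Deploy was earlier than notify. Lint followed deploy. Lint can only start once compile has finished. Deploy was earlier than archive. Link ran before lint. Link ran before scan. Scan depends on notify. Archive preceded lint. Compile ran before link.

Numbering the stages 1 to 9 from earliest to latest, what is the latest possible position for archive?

8

Archive must come before lint — 1 stage forced after it.
Everything else can be placed before archive in some valid order, so archive can sit as late as position 9 − 1 = 8.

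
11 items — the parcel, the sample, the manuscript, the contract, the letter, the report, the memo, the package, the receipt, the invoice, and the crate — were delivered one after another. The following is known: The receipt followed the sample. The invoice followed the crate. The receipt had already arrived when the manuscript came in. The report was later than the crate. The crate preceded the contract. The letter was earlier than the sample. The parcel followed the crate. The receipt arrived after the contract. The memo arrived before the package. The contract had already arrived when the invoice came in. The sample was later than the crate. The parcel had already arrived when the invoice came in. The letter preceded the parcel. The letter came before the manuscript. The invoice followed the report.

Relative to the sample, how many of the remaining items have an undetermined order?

6

Forced before the sample: the crate and the letter; forced after the sample: the manuscript and the receipt.
That leaves the contract, the invoice, the memo, the package, the parcel, and the report with no forced order relative to the sample — 6.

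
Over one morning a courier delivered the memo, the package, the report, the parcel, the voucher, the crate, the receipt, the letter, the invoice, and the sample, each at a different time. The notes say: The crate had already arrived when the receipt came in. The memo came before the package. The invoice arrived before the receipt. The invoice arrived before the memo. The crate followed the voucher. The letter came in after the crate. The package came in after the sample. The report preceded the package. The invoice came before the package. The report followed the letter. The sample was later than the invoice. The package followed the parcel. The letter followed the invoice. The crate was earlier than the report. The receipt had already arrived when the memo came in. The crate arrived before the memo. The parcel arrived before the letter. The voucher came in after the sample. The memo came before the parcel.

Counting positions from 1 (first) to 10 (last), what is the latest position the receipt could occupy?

5

The receipt must come before the letter, the memo, the package, the parcel, and the report — 5 items forced after it.
Everything else can be placed before the receipt in some valid order, so the receipt can sit as late as position 10 − 5 = 5.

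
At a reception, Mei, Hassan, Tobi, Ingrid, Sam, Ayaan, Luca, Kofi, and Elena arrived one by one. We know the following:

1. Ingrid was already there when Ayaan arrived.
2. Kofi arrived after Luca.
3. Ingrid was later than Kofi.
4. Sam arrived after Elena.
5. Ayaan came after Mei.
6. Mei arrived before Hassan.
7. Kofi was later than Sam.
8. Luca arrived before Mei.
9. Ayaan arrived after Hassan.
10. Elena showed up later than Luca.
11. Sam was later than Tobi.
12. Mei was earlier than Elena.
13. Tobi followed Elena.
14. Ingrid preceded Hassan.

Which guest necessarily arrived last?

Every other guest has a chain of constraints placing them before Ayaan, so Ayaan is last.

Ayaan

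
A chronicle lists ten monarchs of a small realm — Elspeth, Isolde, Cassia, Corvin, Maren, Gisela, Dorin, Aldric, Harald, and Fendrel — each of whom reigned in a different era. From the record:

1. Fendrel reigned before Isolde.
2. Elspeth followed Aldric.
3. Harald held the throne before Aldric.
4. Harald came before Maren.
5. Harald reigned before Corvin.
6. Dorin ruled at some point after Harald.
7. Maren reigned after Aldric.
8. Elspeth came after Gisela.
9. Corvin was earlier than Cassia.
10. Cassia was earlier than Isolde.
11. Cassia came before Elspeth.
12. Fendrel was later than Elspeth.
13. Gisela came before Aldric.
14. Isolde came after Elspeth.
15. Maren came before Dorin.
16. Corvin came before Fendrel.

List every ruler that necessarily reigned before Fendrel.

Aldric, Cassia, Corvin, Elspeth, Gisela, Harald

Directly stated before Fendrel: Corvin and Elspeth.
Aldric reaches Fendrel via Aldric → Elspeth → Fendrel.
Cassia reaches Fendrel via Cassia → Elspeth → Fendrel.
Gisela reaches Fendrel via Gisela → Elspeth → Fendrel.
Likewise Harald reaches Fendrel by chaining the stated constraints.
No chain forces Isolde (or any of the others) ahead of Fendrel.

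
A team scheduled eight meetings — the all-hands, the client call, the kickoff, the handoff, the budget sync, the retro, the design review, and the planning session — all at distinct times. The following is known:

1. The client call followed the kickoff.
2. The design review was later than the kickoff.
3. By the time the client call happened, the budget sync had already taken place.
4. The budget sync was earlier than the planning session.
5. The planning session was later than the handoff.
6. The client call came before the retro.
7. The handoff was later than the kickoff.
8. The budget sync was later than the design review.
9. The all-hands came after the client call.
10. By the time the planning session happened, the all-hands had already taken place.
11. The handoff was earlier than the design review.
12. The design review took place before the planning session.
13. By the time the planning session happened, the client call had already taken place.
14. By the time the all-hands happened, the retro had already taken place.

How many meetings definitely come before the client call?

4

Directly stated before the client call: the budget sync and the kickoff.
The design review reaches the client call via the design review → the budget sync → the client call.
The handoff reaches the client call via the handoff → the design review → the budget sync → the client call.
No chain forces the planning session (or any of the others) ahead of the client call.
That's the budget sync, the design review, the handoff, and the kickoff — 4 in all.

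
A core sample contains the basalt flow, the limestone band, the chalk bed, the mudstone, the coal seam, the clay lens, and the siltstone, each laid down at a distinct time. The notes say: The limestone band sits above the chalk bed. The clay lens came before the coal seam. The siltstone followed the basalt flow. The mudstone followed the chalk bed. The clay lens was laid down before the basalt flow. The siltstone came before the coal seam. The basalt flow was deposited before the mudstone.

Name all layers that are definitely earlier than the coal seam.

Directly stated before the coal seam: the clay lens and the siltstone.
The basalt flow reaches the coal seam via the basalt flow → the siltstone → the coal seam.
No chain forces the mudstone (or any of the others) ahead of the coal seam.

the basalt flow, the clay lens, the siltstone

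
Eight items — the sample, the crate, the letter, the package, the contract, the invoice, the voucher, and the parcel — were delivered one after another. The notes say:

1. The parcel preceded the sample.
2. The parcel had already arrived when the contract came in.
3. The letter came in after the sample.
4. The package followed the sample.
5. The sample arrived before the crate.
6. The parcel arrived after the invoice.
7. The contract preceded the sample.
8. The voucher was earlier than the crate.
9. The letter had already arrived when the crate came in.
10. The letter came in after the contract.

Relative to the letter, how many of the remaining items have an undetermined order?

2

Forced before the letter: the contract, the invoice, the parcel, and the sample; forced after the letter: the crate.
That leaves the package and the voucher with no forced order relative to the letter — 2.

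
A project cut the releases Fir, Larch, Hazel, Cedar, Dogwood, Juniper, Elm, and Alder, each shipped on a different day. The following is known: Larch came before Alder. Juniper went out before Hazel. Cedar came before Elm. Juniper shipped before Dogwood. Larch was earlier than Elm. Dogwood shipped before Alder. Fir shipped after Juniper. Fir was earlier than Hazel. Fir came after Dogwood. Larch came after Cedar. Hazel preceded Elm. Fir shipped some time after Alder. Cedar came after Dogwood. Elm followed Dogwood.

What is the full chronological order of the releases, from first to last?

Juniper, Dogwood, Cedar, Larch, Alder, Fir, Hazel, Elm

The constraints fix every adjacent pair, so only one ordering works:
Juniper → Dogwood → Cedar → Larch → Alder → Fir → Hazel → Elm.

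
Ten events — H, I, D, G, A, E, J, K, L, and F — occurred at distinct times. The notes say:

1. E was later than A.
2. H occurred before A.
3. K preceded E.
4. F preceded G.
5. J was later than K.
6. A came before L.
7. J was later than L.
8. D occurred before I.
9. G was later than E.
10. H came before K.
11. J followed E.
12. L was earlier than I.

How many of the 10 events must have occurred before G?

5

Directly stated before G: E and F.
A reaches G via A → E → G.
H reaches G via H → K → E → G.
K reaches G via K → E → G.
No chain forces L (or any of the others) ahead of G.
That's A, E, F, H, and K — 5 in all.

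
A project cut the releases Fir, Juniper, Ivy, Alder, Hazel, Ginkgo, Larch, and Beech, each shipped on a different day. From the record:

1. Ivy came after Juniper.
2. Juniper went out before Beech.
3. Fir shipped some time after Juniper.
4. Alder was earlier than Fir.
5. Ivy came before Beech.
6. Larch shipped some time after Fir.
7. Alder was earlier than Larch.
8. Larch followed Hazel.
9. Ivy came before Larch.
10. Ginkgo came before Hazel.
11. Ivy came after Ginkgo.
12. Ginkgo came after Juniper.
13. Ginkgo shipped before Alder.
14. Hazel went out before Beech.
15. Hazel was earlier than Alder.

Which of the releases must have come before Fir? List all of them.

Directly stated before Fir: Alder and Juniper.
Ginkgo reaches Fir via Ginkgo → Alder → Fir.
Hazel reaches Fir via Hazel → Alder → Fir.
No chain forces Larch (or any of the others) ahead of Fir.

Alder, Ginkgo, Hazel, Juniper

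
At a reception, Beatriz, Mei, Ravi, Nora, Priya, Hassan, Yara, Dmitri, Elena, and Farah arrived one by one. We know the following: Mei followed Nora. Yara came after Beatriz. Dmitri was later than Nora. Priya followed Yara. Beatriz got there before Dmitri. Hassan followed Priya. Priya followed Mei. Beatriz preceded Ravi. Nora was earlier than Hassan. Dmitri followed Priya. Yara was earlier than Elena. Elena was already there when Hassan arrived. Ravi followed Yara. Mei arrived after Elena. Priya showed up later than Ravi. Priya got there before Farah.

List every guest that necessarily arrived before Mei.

Beatriz, Elena, Nora, Yara

Directly stated before Mei: Elena and Nora.
Beatriz reaches Mei via Beatriz → Yara → Elena → Mei.
Yara reaches Mei via Yara → Elena → Mei.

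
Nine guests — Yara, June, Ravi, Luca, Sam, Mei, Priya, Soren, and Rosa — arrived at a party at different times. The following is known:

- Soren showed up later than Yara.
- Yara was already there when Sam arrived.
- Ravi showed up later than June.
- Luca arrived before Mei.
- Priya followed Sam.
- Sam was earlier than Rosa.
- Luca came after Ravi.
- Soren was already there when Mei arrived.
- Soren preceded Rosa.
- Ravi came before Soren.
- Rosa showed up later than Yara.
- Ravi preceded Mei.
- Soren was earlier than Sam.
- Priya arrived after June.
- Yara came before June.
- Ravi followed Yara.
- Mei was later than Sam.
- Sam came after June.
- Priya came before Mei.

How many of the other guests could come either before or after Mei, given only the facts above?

1

Forced before Mei: June, Luca, Priya, Ravi, Sam, Soren, and Yara.
That leaves Rosa with no forced order relative to Mei — 1.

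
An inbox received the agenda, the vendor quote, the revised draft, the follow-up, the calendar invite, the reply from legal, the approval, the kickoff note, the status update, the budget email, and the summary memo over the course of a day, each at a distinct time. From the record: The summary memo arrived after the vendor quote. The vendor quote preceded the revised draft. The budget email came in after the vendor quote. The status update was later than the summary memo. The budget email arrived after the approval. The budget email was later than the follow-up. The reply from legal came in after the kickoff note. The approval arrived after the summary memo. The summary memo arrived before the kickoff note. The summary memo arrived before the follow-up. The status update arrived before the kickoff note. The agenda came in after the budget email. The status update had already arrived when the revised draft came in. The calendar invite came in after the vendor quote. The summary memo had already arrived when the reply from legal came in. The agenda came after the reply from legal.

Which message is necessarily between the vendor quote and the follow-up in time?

Tracing the constraints gives the vendor quote → the summary memo → the follow-up, so the summary memo sits after the vendor quote and before the follow-up.
No other message is forced both after the vendor quote and before the follow-up.

the summary memo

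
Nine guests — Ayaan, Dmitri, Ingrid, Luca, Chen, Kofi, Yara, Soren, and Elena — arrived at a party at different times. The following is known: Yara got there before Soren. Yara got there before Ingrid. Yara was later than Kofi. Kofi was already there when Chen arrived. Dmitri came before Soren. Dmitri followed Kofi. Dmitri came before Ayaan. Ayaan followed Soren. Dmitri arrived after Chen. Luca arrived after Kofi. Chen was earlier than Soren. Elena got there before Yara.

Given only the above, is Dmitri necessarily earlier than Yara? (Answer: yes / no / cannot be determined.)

No chain of stated constraints runs from Dmitri to Yara, and none runs from Yara to Dmitri either.
So the relative order of Dmitri and Yara is not fixed by the given facts.

cannot be determined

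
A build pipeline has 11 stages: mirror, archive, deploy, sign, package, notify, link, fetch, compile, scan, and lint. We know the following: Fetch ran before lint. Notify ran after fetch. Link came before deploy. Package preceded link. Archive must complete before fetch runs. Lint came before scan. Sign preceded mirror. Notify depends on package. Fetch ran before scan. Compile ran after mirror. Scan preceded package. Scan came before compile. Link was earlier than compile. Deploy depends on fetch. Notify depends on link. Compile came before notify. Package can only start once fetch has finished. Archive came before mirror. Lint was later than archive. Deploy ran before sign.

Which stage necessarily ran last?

Every other stage has a chain of constraints placing it before notify, so notify is last.

notify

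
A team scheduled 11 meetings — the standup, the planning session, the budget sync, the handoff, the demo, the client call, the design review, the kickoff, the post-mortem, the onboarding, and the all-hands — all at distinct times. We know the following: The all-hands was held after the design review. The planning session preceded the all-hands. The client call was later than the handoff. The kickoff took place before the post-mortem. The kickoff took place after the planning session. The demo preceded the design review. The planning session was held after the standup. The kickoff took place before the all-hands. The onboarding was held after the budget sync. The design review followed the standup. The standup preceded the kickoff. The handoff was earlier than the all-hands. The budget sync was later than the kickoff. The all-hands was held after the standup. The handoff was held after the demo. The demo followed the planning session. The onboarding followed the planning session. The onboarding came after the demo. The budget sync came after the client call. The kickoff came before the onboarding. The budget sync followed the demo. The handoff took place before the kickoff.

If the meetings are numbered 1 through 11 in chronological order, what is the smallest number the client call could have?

The demo, the handoff, the planning session, and the standup must all come before the client call — 4 forced predecessors.
Nothing else is forced ahead of the client call, so its earliest slot is position 4 + 1 = 5.

5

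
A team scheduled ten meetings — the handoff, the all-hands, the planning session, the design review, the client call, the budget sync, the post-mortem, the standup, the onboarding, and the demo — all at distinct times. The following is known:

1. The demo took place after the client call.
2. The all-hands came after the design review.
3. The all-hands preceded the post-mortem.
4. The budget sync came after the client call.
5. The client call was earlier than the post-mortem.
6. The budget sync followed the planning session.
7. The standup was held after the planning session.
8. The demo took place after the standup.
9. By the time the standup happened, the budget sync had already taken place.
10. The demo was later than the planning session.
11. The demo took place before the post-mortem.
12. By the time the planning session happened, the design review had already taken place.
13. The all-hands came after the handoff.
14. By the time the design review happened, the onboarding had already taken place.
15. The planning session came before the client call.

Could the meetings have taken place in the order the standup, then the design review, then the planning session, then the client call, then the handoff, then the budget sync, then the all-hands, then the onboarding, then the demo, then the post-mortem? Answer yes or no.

no

The constraints require the onboarding before the design review, but in the proposed sequence the design review appears ahead of the onboarding. That one violation is enough.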